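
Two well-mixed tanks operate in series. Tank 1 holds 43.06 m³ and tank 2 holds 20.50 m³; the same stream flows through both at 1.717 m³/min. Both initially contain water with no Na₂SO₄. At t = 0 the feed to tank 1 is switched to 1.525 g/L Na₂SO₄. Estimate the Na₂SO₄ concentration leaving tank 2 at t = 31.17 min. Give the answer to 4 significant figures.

0.7869 g/L

Each tank obeys Vᵢ dCᵢ/dt = Q(Cᵢ₋₁ − Cᵢ), so τᵢ = Vᵢ/Q.
τ₁ = 43.06/1.717 = 25.0786 min; τ₂ = 20.50/1.717 = 11.9394 min.
Solving the cascade with C₁(0)=C₂(0)=0 gives C₂(t) = C_in[1 − (τ₁ e^(−t/τ₁) − τ₂ e^(−t/τ₂))/(τ₁ − τ₂)].
At t = 31.17: e^(−t/τ₁) = 0.288549, e^(−t/τ₂) = 0.0734847.
C₂ = 1.525·[1 − (25.0786·0.288549 − 11.9394·0.0734847)/(13.1392)] = 1.525·0.516025 = 0.786938 g/L.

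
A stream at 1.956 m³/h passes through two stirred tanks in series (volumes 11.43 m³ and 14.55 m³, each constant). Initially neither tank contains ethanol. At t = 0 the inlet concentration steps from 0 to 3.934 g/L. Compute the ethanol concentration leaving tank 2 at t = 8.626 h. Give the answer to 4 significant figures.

Each tank obeys Vᵢ dCᵢ/dt = Q(Cᵢ₋₁ − Cᵢ), so τᵢ = Vᵢ/Q.
τ₁ = 11.43/1.956 = 5.84356 h; τ₂ = 14.55/1.956 = 7.43865 h.
Solving the cascade with C₁(0)=C₂(0)=0 gives C₂(t) = C_in[1 − (τ₁ e^(−t/τ₁) − τ₂ e^(−t/τ₂))/(τ₁ − τ₂)].
At t = 8.626: e^(−t/τ₁) = 0.228515, e^(−t/τ₂) = 0.313606.
C₂ = 3.934·[1 − (5.84356·0.228515 − 7.43865·0.313606)/(-1.59509)] = 3.934·0.374666 = 1.47394 g/L.

1.474 g/L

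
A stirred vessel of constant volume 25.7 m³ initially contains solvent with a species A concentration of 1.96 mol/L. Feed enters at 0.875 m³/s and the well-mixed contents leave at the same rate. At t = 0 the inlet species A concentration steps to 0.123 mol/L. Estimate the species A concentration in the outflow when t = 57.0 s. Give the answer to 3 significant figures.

0.387 mol/L

Accumulation = in − out for the solute gives V dC/dt = Q(C_in − C).
Rewrite as dC/dt + C/τ = C_in/τ, τ = V/Q = 29.371 s.
This is linear first-order; C(t) = C_in + (C₀ − C_in) e^(−t/τ).
C(57.0) = 0.123 + (1.96 − 0.123)·e^(−57.0/29.371) = 0.123 + (1.8370)·0.14361 = 0.38681 mol/L.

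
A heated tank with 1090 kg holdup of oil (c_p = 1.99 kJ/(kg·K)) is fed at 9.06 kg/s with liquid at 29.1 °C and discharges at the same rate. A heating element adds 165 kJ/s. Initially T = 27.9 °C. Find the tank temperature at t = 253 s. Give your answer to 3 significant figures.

First-law balance (no shaft work): M c_p dT/dt = ṁ c_p (T_in − T) + 165.
τ = M/ṁ = 120.31 s; T_ss = T_in + Q̇/(ṁ c_p) = 29.1 + 165/(9.06·1.99) = 38.252 °C.
This is linear first-order; T(t) = T_ss + (T₀ − T_ss) e^(−t/τ).
T(253) = 38.252 + (-10.352)·e^(−253/120.31) = 38.252 + (-10.352)·0.12210 = 36.988 °C.

37.0 °C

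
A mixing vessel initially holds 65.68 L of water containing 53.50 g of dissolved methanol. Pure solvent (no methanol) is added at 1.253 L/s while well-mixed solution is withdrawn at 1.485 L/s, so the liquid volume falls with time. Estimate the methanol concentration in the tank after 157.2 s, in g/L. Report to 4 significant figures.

Total volume: dV/dt = Q_in − Q_out = -0.232000 L/s, so V(t) = 65.68 − 0.232000 t and V(157.2) = 29.2096 L.
Solute balance: dm/dt = 0 − Q_out C = −Q_out m/V(t).
dm/m = −Q_out dt/(V₀ − 0.232000 t); integrating gives ln(m/m₀) = −(Q_out/(Q_in−Q_out)) ln(V/V₀).
m = m₀ (V₀/V)^(Q_out/(Q_in−Q_out)) = 53.50 × (65.68/29.2096)^(-6.40086) = 0.299118 g.
C = m/V = 0.299118/29.2096 = 0.0102404 g/L.

0.01024 g/L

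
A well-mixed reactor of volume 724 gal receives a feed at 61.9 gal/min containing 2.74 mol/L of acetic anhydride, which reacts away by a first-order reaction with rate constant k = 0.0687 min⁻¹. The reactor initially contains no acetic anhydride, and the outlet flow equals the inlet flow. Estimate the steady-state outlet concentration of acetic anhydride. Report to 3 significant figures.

V dC/dt = Q(C_in − C) − k V C.
At steady state: 0 = Q C_in − (Q + kV) C_ss, so C_ss = Q C_in/(Q + kV).
C_ss = 61.9·2.74/(61.9 + 0.0687·724) = 169.61/111.64 = 1.5192 mol/L.

1.52 mol/L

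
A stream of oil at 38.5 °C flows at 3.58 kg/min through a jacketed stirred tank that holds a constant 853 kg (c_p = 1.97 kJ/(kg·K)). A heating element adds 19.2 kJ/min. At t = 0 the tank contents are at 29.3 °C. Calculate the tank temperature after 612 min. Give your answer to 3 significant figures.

40.3 °C

M c_p dT/dt = ṁ c_p (T_in − T) + Q̇.
τ = M/ṁ = 238.27 min; T_ss = T_in + Q̇/(ṁ c_p) = 38.5 + 19.2/(3.58·1.97) = 41.222 °C.
T approaches T_ss exponentially: T(t) = T_ss + (T₀ − T_ss) e^(−t/τ).
T(612) = 41.222 + (-11.922)·e^(−612/238.27) = 41.222 + (-11.922)·0.076648 = 40.309 °C.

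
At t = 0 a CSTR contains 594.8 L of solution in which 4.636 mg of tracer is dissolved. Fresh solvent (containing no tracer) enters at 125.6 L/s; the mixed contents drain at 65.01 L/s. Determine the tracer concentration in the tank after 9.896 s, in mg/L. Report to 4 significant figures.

Total volume: dV/dt = Q_in − Q_out = 60.5900 L/s, so V(t) = 594.8 + 60.5900 t and V(9.896) = 1194.40 L.
Solute balance: dm/dt = 0 − Q_out C = −Q_out m/V(t).
Separate: dm/m = −Q_out dt/V(t) ⇒ ln(m/m₀) = −(Q_out/(Q_in−Q_out)) ln(V/V₀).
m = m₀ (V₀/V)^(Q_out/(Q_in−Q_out)) = 4.636 × (594.8/1194.40)^(1.07295) = 2.19421 mg.
C = m/V = 2.19421/1194.40 = 0.00183708 mg/L.

0.001837 mg/L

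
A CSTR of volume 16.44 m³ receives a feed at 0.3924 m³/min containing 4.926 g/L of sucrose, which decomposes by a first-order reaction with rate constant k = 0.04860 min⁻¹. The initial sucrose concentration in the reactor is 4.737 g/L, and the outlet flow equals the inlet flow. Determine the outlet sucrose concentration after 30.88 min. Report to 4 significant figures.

1.955 g/L

Accumulation = in − out − consumed: V dC/dt = Q C_in − Q C − k V C.
This is linear with rate a = Q/V + k = 0.0724686 min⁻¹.
C_ss = Q C_in/(Q + kV) = 1.62245 g/L; C(t) = C_ss + (C₀ − C_ss) e^(−a t).
C(30.88) = 1.62245 + (3.11455)·e^(−0.0724686·30.88) = 1.62245 + (3.11455)·0.106690 = 1.95474 g/L.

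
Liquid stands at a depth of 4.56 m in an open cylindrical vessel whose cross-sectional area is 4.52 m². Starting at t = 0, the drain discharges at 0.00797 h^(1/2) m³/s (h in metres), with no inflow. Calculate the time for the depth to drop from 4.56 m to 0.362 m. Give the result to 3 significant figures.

1740 s

With no inflow, A dh/dt = −0.00797 √h.
Separate and integrate: 2(√h − √h₀) = −(0.00797/A) t.
t = 2A(√h₀ − √h)/0.00797 = 2·4.52·(√4.56 − √0.362)/0.00797
  = 9.0400 × (2.1354 − 0.60166) / 0.00797 = 1739.7 s.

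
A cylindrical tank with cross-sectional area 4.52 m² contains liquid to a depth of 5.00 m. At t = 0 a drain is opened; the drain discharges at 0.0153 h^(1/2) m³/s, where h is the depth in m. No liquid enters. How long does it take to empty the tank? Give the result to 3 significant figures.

A dh/dt = −Q_out = −0.0153 √h.
∫ h^(−1/2) dh = −(0.0153/A) ∫ dt, giving 2√h = 2√h₀ − (0.0153/A) t.
Set h = 0: 2√h₀ = (0.0153/A) t_empty ⇒ t_empty = 2A√h₀/0.0153.
t_empty = 2·4.52·√5.00/0.0153 = 9.0400·2.2361/0.0153 = 1321.2 s.

1320 s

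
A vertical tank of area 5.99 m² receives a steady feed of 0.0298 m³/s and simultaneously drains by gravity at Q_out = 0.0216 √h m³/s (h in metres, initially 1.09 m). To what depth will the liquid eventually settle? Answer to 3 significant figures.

Accumulation of liquid (constant cross-section A): A dh/dt = Q_in − 0.0216 √h. At steady state dh/dt = 0:
Q_in = 0.0216 √h_ss ⇒ √h_ss = 0.0298/0.0216 = 1.3796.
h_ss = 1.3796² = 1.9034 m. (Since h₀ = 1.09 m < h_ss, the level will rise toward this value.)

1.90 m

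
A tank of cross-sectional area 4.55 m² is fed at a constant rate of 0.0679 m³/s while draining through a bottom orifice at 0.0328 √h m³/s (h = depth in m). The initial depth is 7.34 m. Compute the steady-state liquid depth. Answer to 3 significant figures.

4.29 m

Level balance: A dh/dt = 0.0679 − 0.0328 √h. Setting dh/dt = 0:
Q_in = 0.0328 √h_ss ⇒ √h_ss = 0.0679/0.0328 = 2.0701.
h_ss = 2.0701² = 4.2854 m. (Since h₀ = 7.34 m > h_ss, the level will fall toward this value.)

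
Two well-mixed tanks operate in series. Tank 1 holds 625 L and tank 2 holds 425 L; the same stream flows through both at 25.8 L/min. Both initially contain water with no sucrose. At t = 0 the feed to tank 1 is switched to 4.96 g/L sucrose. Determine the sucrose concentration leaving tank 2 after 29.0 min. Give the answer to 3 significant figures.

2.09 g/L

Each tank obeys Vᵢ dCᵢ/dt = Q(Cᵢ₋₁ − Cᵢ), so τᵢ = Vᵢ/Q.
τ₁ = 625/25.8 = 24.225 min; τ₂ = 425/25.8 = 16.473 min.
Tank 1: C₁ = C_in(1 − e^(−t/τ₁)). Tank 2 (τ₁ ≠ τ₂): C₂ = C_in[1 − (τ₁ e^(−t/τ₁) − τ₂ e^(−t/τ₂))/(τ₁ − τ₂)].
At t = 29.0: e^(−t/τ₁) = 0.30206, e^(−t/τ₂) = 0.17196.
C₂ = 4.96·[1 − (24.225·0.30206 − 16.473·0.17196)/(7.7519)] = 4.96·0.42148 = 2.0905 g/L.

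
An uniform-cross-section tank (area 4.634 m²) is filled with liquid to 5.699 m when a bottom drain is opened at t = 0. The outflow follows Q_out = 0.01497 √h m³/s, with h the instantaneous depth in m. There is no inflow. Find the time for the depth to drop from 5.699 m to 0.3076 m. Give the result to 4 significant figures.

1135 s

Volume balance on the tank: A dh/dt = −0.01497 √h.
This is separable: 2 d(√h)/dt = −0.01497/A, so √h = √h₀ − (0.01497/(2A)) t.
t = 2A(√h₀ − √h)/0.01497 = 2·4.634·(√5.699 − √0.3076)/0.01497
  = 9.26800 × (2.38726 − 0.554617) / 0.01497 = 1134.60 s.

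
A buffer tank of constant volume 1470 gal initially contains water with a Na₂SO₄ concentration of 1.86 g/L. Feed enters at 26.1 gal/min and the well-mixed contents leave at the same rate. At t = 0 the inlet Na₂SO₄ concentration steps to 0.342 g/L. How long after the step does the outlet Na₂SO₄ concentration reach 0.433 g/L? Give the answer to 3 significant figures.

159 min

Mass balance on the solute (V constant): V dC/dt = Q(C_in − C), so τ = V/Q = 56.322 min.
C(t) = C_in + (C₀ − C_in) e^(−t/τ). Set C = 0.433 and solve for t:
e^(−t/τ) = (C − C_in)/(C₀ − C_in) = (0.433 − 0.342)/(1.86 − 0.342) = 0.059947
t = −τ ln(…) = 56.322 × 2.8143 = 158.51 min.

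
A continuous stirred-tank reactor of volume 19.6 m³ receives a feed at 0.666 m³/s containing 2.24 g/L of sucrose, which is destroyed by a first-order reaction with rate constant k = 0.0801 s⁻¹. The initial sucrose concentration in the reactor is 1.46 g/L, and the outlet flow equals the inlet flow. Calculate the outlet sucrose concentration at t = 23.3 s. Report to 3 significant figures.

V dC/dt = Q(C_in − C) − k V C.
dC/dt = (Q/V) C_in − (Q/V + k) C; effective rate a = Q/V + k = 0.033980 + 0.0801 = 0.11408 s⁻¹.
C_ss = Q C_in/(Q + kV) = 0.66720 g/L; C(t) = C_ss + (C₀ − C_ss) e^(−a t).
C(23.3) = 0.66720 + (0.79280)·e^(−0.11408·23.3) = 0.66720 + (0.79280)·0.070084 = 0.72277 g/L.

0.723 g/L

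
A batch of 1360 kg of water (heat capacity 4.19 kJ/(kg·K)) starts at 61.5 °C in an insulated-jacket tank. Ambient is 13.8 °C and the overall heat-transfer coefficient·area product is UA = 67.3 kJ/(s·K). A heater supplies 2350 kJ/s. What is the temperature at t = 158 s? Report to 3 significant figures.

Unsteady energy balance on the tank contents: M c_p dT/dt = −UA(T − T_amb) + Q̇.
dT/dt = (T_ss − T)/τ with T_ss = T_amb + Q̇/UA = 13.8 + 2350/67.3 = 48.718 °C, τ = M c_p/UA = 1360·4.19/67.3 = 84.672 s.
This is linear first-order; T(t) = T_ss + (T₀ − T_ss) e^(−t/τ).
T(158) = 48.718 + (12.782)·0.15474 = 50.696 °C.

50.7 °C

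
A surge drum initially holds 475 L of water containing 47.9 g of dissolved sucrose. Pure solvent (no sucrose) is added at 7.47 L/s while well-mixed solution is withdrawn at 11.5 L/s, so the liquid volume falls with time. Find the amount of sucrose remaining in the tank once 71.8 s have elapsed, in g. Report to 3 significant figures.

3.28 g

Total volume: dV/dt = Q_in − Q_out = -4.0300 L/s, so V(t) = 475 − 4.0300 t and V(71.8) = 185.65 L.
No sucrose enters, so dm/dt = −Q_out · (m/V).
Separate: dm/m = −Q_out dt/V(t) ⇒ ln(m/m₀) = −(Q_out/(Q_in−Q_out)) ln(V/V₀).
m = m₀ (V₀/V)^(Q_out/(Q_in−Q_out)) = 47.9 × (475/185.65)^(-2.8536) = 3.2813 g.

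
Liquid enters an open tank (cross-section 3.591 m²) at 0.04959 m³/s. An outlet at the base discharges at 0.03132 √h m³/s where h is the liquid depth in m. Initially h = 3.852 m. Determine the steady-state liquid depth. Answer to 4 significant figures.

A dh/dt = Q_in − 0.03132 √h. Steady state requires inflow = outflow:
Q_in = 0.03132 √h_ss ⇒ √h_ss = 0.04959/0.03132 = 1.58333.
h_ss = 1.58333² = 2.50694 m. (Since h₀ = 3.852 m > h_ss, the level will fall toward this value.)

2.507 m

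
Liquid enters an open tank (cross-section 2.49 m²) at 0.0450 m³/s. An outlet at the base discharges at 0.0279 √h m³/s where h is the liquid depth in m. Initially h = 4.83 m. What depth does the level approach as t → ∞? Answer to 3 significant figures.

2.60 m

Level balance: A dh/dt = 0.0450 − 0.0279 √h. Setting dh/dt = 0:
Q_in = 0.0279 √h_ss ⇒ √h_ss = 0.0450/0.0279 = 1.6129.
h_ss = 1.6129² = 2.6015 m. (Since h₀ = 4.83 m > h_ss, the level will fall toward this value.)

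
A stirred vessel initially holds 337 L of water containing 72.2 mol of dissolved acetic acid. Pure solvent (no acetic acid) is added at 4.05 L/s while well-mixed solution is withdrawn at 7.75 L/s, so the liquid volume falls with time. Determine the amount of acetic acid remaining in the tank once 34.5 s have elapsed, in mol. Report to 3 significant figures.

Let m(t) be the amount of acetic acid. Volume: V(t) = V₀ + (Q_in − Q_out) t = 337 − 3.7000 t; V(34.5) = 209.35 L.
No acetic acid enters, so dm/dt = −Q_out · (m/V).
Separate: dm/m = −Q_out dt/V(t) ⇒ ln(m/m₀) = −(Q_out/(Q_in−Q_out)) ln(V/V₀).
m = m₀ (V₀/V)^(Q_out/(Q_in−Q_out)) = 72.2 × (337/209.35)^(-2.0946) = 26.636 mol.

26.6 mol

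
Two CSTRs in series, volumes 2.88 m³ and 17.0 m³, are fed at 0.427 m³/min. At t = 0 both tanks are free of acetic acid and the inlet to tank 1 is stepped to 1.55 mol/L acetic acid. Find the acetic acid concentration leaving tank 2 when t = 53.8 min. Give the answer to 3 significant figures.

1.07 mol/L

Each tank obeys Vᵢ dCᵢ/dt = Q(Cᵢ₋₁ − Cᵢ), so τᵢ = Vᵢ/Q.
τ₁ = 2.88/0.427 = 6.7447 min; τ₂ = 17.0/0.427 = 39.813 min.
Solving the cascade with C₁(0)=C₂(0)=0 gives C₂(t) = C_in[1 − (τ₁ e^(−t/τ₁) − τ₂ e^(−t/τ₂))/(τ₁ − τ₂)].
At t = 53.8: e^(−t/τ₁) = 0.00034341, e^(−t/τ₂) = 0.25890.
C₂ = 1.55·[1 − (6.7447·0.00034341 − 39.813·0.25890)/(-33.068)] = 1.55·0.68837 = 1.0670 mol/L.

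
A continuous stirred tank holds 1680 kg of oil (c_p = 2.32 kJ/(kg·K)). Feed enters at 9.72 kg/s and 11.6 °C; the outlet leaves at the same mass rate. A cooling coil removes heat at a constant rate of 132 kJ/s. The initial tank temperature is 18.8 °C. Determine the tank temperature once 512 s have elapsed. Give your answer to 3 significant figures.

M c_p dT/dt = ṁ c_p (T_in − T) − Q̇.
Rearrange: dT/dt = (T_ss − T)/τ with τ = M/ṁ = 172.84 s and T_ss = T_in − Q̇/(ṁ c_p) = 5.7464 °C.
Integrating: T(t) = T_ss + (T₀ − T_ss) e^(−t/τ).
T(512) = 5.7464 + (13.054)·e^(−512/172.84) = 5.7464 + (13.054)·0.051701 = 6.4213 °C.

6.42 °C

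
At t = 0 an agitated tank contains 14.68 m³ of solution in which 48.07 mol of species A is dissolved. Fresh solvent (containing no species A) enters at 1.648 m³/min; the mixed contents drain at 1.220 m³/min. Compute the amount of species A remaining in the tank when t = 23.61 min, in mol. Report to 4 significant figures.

10.80 mol

Total volume: dV/dt = Q_in − Q_out = 0.428000 m³/min, so V(t) = 14.68 + 0.428000 t and V(23.61) = 24.7851 m³.
Solute balance: dm/dt = 0 − Q_out C = −Q_out m/V(t).
Separate: dm/m = −Q_out dt/V(t) ⇒ ln(m/m₀) = −(Q_out/(Q_in−Q_out)) ln(V/V₀).
m = m₀ (V₀/V)^(Q_out/(Q_in−Q_out)) = 48.07 × (14.68/24.7851)^(2.85047) = 10.8018 mol.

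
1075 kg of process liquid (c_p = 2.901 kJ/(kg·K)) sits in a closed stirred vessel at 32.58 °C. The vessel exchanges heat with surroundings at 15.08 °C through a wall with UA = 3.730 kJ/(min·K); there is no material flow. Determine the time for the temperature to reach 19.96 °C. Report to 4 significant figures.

1068 min

Lumped-capacitance energy balance: M c_p dT/dt = UA(T_amb − T).
τ = M c_p/UA = 836.079 min; T_ss = T_amb = 15.0800 °C.
T(t) = T_ss + (T₀ − T_ss)e^(−t/τ); set T = 19.96:
t = −τ ln[(T − T_ss)/(T₀ − T_ss)] = −836.079 · ln(0.278857) = 1067.72 min.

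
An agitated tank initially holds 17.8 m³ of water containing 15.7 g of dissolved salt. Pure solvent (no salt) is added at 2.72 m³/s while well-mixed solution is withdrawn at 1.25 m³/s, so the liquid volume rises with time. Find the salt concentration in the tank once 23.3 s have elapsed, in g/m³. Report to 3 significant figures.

0.121 g/m³

Let m(t) be the amount of salt. Volume: V(t) = V₀ + (Q_in − Q_out) t = 17.8 + 1.4700 t; V(23.3) = 52.051 m³.
Species balance (pure solvent in): dm/dt = −Q_out · m/V(t).
dm/m = −Q_out dt/(V₀ + 1.4700 t); integrating gives ln(m/m₀) = −(Q_out/(Q_in−Q_out)) ln(V/V₀).
m = m₀ (V₀/V)^(Q_out/(Q_in−Q_out)) = 15.7 × (17.8/52.051)^(0.85034) = 6.3043 g.
C = m/V = 6.3043/52.051 = 0.12112 g/m³.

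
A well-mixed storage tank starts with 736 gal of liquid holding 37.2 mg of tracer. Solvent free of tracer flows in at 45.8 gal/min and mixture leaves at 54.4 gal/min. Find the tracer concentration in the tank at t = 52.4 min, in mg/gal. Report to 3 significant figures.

Let m(t) be the amount of tracer. Volume: V(t) = V₀ + (Q_in − Q_out) t = 736 − 8.6000 t; V(52.4) = 285.36 gal.
Species balance (pure solvent in): dm/dt = −Q_out · m/V(t).
dm/m = −Q_out dt/(V₀ − 8.6000 t); integrating gives ln(m/m₀) = −(Q_out/(Q_in−Q_out)) ln(V/V₀).
m = m₀ (V₀/V)^(Q_out/(Q_in−Q_out)) = 37.2 × (736/285.36)^(-6.3256) = 0.092825 mg.
C = m/V = 0.092825/285.36 = 0.00032529 mg/gal.

0.000325 mg/gal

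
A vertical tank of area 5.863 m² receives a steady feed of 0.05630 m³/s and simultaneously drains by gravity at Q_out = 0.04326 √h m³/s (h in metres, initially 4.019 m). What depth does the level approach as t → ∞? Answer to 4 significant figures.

Accumulation of liquid (constant cross-section A): A dh/dt = Q_in − 0.04326 √h. At steady state dh/dt = 0:
Q_in = 0.04326 √h_ss ⇒ √h_ss = 0.05630/0.04326 = 1.30143.
h_ss = 1.30143² = 1.69373 m. (Since h₀ = 4.019 m > h_ss, the level will fall toward this value.)

1.694 m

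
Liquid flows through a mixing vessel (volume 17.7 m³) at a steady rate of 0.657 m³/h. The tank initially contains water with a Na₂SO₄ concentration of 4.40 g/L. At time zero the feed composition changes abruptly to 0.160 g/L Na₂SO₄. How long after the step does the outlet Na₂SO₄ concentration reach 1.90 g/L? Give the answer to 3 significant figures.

Species balance: V dC/dt = Q(C_in − C) ⇒ τ = V/Q = 26.941 h.
C(t) = C_in + (C₀ − C_in) e^(−t/τ). Set C = 1.90 and solve for t:
e^(−t/τ) = (C − C_in)/(C₀ − C_in) = (1.90 − 0.160)/(4.40 − 0.160) = 0.41038
t = −τ ln(…) = 26.941 × 0.89068 = 23.995 h.

24.0 h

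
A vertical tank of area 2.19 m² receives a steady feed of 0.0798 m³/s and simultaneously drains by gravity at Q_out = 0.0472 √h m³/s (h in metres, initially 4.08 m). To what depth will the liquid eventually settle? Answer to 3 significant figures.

A dh/dt = Q_in − 0.0472 √h. Steady state requires inflow = outflow:
Q_in = 0.0472 √h_ss ⇒ √h_ss = 0.0798/0.0472 = 1.6907.
h_ss = 1.6907² = 2.8584 m. (Since h₀ = 4.08 m > h_ss, the level will fall toward this value.)

2.86 m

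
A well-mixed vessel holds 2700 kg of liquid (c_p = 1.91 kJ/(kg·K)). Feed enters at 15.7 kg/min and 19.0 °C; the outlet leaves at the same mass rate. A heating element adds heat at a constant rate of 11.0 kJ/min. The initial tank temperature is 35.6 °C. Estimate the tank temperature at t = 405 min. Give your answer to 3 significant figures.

20.9 °C

M c_p dT/dt = ṁ c_p (T_in − T) + Q̇.
τ = M/ṁ = 171.97 min; T_ss = T_in + Q̇/(ṁ c_p) = 19.0 + 11.0/(15.7·1.91) = 19.367 °C.
This is linear first-order; T(t) = T_ss + (T₀ − T_ss) e^(−t/τ).
T(405) = 19.367 + (16.233)·e^(−405/171.97) = 19.367 + (16.233)·0.094894 = 20.907 °C.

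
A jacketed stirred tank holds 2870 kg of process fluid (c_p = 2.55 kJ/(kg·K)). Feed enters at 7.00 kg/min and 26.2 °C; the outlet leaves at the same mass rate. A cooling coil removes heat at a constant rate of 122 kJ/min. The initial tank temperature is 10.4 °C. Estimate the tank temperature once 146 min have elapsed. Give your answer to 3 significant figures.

13.1 °C

Heat balance on the well-mixed liquid: M c_p dT/dt = ṁ c_p (T_in − T) − 122.
τ = M/ṁ = 410.00 min; T_ss = T_in − Q̇/(ṁ c_p) = 26.2 − 122/(7.00·2.55) = 19.365 °C.
This is linear first-order; T(t) = T_ss + (T₀ − T_ss) e^(−t/τ).
T(146) = 19.365 + (-8.9653)·e^(−146/410.00) = 19.365 + (-8.9653)·0.70040 = 13.086 °C.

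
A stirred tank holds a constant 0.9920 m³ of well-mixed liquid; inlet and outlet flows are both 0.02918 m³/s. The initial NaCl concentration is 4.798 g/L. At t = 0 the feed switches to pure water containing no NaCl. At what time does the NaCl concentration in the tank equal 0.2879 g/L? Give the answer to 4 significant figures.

95.64 s

Species balance: V dC/dt = Q(C_in − C) ⇒ τ = V/Q = 33.9959 s.
C(t) = C_in + (C₀ − C_in) e^(−t/τ). Set C = 0.2879 and solve for t:
e^(−t/τ) = (C − C_in)/(C₀ − C_in) = (0.2879 − 0)/(4.798 − 0) = 0.0600042
t = −τ ln(…) = 33.9959 × 2.81334 = 95.6420 s.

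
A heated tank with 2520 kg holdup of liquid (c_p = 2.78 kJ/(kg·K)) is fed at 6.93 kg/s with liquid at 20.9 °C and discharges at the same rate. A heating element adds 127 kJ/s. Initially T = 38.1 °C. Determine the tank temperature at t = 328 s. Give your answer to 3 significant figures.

M c_p dT/dt = ṁ c_p (T_in − T) + Q̇.
Rearrange: dT/dt = (T_ss − T)/τ with τ = M/ṁ = 363.64 s and T_ss = T_in + Q̇/(ṁ c_p) = 27.492 °C.
T approaches T_ss exponentially: T(t) = T_ss + (T₀ − T_ss) e^(−t/τ).
T(328) = 27.492 + (10.608)·e^(−328/363.64) = 27.492 + (10.608)·0.40576 = 31.796 °C.

31.8 °C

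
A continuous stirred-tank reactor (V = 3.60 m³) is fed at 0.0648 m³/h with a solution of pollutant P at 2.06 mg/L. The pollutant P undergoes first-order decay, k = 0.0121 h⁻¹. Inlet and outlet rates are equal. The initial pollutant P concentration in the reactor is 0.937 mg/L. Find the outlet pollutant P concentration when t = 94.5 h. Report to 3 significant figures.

1.21 mg/L

Accumulation = in − out − consumed: V dC/dt = Q C_in − Q C − k V C.
dC/dt = (Q/V) C_in − (Q/V + k) C; effective rate a = Q/V + k = 0.018000 + 0.0121 = 0.030100 h⁻¹.
C_ss = Q C_in/(Q + kV) = 1.2319 mg/L; C(t) = C_ss + (C₀ − C_ss) e^(−a t).
C(94.5) = 1.2319 + (-0.29489)·e^(−0.030100·94.5) = 1.2319 + (-0.29489)·0.058166 = 1.2147 mg/L.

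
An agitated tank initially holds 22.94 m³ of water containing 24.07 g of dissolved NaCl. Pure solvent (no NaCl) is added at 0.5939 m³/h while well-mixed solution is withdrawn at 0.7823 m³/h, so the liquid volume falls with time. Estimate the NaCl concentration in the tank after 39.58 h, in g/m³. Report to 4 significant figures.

0.3039 g/m³

Let m(t) be the amount of NaCl. Volume: V(t) = V₀ + (Q_in − Q_out) t = 22.94 − 0.188400 t; V(39.58) = 15.4831 m³.
Species balance (pure solvent in): dm/dt = −Q_out · m/V(t).
Separate: dm/m = −Q_out dt/V(t) ⇒ ln(m/m₀) = −(Q_out/(Q_in−Q_out)) ln(V/V₀).
m = m₀ (V₀/V)^(Q_out/(Q_in−Q_out)) = 24.07 × (22.94/15.4831)^(-4.15234) = 4.70466 g.
C = m/V = 4.70466/15.4831 = 0.303857 g/m³.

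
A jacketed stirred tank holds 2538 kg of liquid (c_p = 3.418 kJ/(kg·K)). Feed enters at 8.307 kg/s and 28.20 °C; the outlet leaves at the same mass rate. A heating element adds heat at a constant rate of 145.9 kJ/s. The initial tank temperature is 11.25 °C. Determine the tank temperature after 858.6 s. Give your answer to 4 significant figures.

M c_p dT/dt = ṁ c_p (T_in − T) + Q̇.
τ = M/ṁ = 305.525 s; T_ss = T_in + Q̇/(ṁ c_p) = 28.20 + 145.9/(8.307·3.418) = 33.3385 °C.
T approaches T_ss exponentially: T(t) = T_ss + (T₀ − T_ss) e^(−t/τ).
T(858.6) = 33.3385 + (-22.0885)·e^(−858.6/305.525) = 33.3385 + (-22.0885)·0.0601905 = 32.0090 °C.

32.01 °C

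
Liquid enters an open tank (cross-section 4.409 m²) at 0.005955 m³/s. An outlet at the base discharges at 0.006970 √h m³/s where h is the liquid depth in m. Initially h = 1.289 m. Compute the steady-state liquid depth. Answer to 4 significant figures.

0.7300 m

Level balance: A dh/dt = 0.005955 − 0.006970 √h. Setting dh/dt = 0:
Q_in = 0.006970 √h_ss ⇒ √h_ss = 0.005955/0.006970 = 0.854376.
h_ss = 0.854376² = 0.729958 m. (Since h₀ = 1.289 m > h_ss, the level will fall toward this value.)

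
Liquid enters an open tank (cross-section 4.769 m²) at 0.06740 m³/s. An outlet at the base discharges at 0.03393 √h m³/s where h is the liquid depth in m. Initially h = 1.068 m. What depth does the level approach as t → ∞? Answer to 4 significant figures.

3.946 m

A dh/dt = Q_in − 0.03393 √h. Steady state requires inflow = outflow:
Q_in = 0.03393 √h_ss ⇒ √h_ss = 0.06740/0.03393 = 1.98644.
h_ss = 1.98644² = 3.94595 m. (Since h₀ = 1.068 m < h_ss, the level will rise toward this value.)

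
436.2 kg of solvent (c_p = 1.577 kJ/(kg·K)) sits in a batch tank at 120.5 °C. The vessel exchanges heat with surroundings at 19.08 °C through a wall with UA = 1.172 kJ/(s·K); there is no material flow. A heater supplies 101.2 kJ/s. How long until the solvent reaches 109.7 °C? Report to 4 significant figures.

M c_p dT/dt = −UA(T − T_amb) + Q̇.
τ = M c_p/UA = 586.935 s; T_ss = T_amb + Q̇/UA = 19.08 + 101.2/1.172 = 105.428 °C.
T(t) = T_ss + (T₀ − T_ss)e^(−t/τ); set T = 109.7:
t = −τ ln[(T − T_ss)/(T₀ − T_ss)] = −586.935 · ln(0.283434) = 739.994 s.

740.0 s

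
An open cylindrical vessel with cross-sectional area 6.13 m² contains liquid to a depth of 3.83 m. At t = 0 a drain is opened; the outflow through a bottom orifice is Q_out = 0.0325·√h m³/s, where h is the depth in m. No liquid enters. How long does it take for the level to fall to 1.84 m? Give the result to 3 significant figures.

227 s

With no inflow, A dh/dt = −0.0325 √h.
∫ h^(−1/2) dh = −(0.0325/A) ∫ dt, giving 2√h = 2√h₀ − (0.0325/A) t.
t = 2A(√h₀ − √h)/0.0325 = 2·6.13·(√3.83 − √1.84)/0.0325
  = 12.260 × (1.9570 − 1.3565) / 0.0325 = 226.55 s.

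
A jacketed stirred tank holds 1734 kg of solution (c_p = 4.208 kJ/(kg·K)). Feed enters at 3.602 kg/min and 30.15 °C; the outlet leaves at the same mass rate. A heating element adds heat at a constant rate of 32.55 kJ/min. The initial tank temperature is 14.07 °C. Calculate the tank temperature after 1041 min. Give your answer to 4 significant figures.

30.20 °C

M c_p dT/dt = ṁ c_p (T_in − T) + Q̇.
τ = M/ṁ = 481.399 min; T_ss = T_in + Q̇/(ṁ c_p) = 30.15 + 32.55/(3.602·4.208) = 32.2975 °C.
Solution: T(t) = T_ss + (T₀ − T_ss) e^(−t/τ).
T(1041) = 32.2975 + (-18.2275)·e^(−1041/481.399) = 32.2975 + (-18.2275)·0.115043 = 30.2005 °C.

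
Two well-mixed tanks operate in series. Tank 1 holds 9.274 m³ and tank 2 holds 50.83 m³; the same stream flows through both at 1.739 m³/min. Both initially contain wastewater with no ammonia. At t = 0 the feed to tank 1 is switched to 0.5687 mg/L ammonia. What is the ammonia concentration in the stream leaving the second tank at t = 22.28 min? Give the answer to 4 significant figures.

0.2461 mg/L

Species balance on tank i: dCᵢ/dt = (Cᵢ₋₁ − Cᵢ)/τᵢ with τᵢ = Vᵢ/Q.
τ₁ = 9.274/1.739 = 5.33295 min; τ₂ = 50.83/1.739 = 29.2294 min.
Tank 1: C₁ = C_in(1 − e^(−t/τ₁)). Tank 2 (τ₁ ≠ τ₂): C₂ = C_in[1 − (τ₁ e^(−t/τ₁) − τ₂ e^(−t/τ₂))/(τ₁ − τ₂)].
At t = 22.28: e^(−t/τ₁) = 0.0153322, e^(−t/τ₂) = 0.466618.
C₂ = 0.5687·[1 − (5.33295·0.0153322 − 29.2294·0.466618)/(-23.8965)] = 0.5687·0.432670 = 0.246059 mg/L.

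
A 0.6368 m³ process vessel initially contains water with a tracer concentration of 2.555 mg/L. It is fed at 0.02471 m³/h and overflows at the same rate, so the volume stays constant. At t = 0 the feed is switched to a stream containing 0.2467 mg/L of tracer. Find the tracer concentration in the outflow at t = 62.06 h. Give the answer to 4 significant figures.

Unsteady species balance (constant V, well mixed): V dC/dt = Q(C_in − C).
So dC/dt = (C_in − C)/τ with τ = V/Q = 0.6368/0.02471 = 25.7709 h.
This is linear first-order; C(t) = C_in + (C₀ − C_in) e^(−t/τ).
C(62.06) = 0.2467 + (2.555 − 0.2467)·e^(−62.06/25.7709) = 0.2467 + (2.30830)·0.0899826 = 0.454407 mg/L.

0.4544 mg/L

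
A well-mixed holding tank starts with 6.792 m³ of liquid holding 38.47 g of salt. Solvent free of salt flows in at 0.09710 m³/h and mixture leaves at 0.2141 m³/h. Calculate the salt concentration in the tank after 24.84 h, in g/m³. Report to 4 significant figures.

3.563 g/m³

Total volume: dV/dt = Q_in − Q_out = -0.117000 m³/h, so V(t) = 6.792 − 0.117000 t and V(24.84) = 3.88572 m³.
Species balance (pure solvent in): dm/dt = −Q_out · m/V(t).
dm/m = −Q_out dt/(V₀ − 0.117000 t); integrating gives ln(m/m₀) = −(Q_out/(Q_in−Q_out)) ln(V/V₀).
m = m₀ (V₀/V)^(Q_out/(Q_in−Q_out)) = 38.47 × (6.792/3.88572)^(-1.82991) = 13.8459 g.
C = m/V = 13.8459/3.88572 = 3.56327 g/m³.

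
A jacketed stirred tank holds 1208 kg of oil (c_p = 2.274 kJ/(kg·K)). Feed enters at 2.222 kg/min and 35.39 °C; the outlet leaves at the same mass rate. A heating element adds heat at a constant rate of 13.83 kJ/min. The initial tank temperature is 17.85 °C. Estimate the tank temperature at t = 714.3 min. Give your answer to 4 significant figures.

First-law balance (no shaft work): M c_p dT/dt = ṁ c_p (T_in − T) + 13.83.
Rearrange: dT/dt = (T_ss − T)/τ with τ = M/ṁ = 543.654 min and T_ss = T_in + Q̇/(ṁ c_p) = 38.1271 °C.
Integrating: T(t) = T_ss + (T₀ − T_ss) e^(−t/τ).
T(714.3) = 38.1271 + (-20.2771)·e^(−714.3/543.654) = 38.1271 + (-20.2771)·0.268774 = 32.6771 °C.

32.68 °C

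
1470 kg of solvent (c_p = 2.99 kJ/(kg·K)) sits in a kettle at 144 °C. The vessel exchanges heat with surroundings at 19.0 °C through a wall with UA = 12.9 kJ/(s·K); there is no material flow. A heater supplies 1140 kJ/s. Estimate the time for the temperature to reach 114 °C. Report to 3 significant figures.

First-law balance (no shaft work): M c_p dT/dt = −UA(T − T_amb) + Q̇.
τ = M c_p/UA = 340.72 s; T_ss = T_amb + Q̇/UA = 19.0 + 1140/12.9 = 107.37 °C.
T(t) = T_ss + (T₀ − T_ss)e^(−t/τ); set T = 114:
t = −τ ln[(T − T_ss)/(T₀ − T_ss)] = −340.72 · ln(0.18095) = 582.47 s.

582 s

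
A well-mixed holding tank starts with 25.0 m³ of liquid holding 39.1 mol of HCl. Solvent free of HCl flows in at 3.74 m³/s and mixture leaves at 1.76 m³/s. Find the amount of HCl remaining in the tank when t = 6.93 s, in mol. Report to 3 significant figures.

26.5 mol

Let m(t) be the amount of HCl. Volume: V(t) = V₀ + (Q_in − Q_out) t = 25.0 + 1.9800 t; V(6.93) = 38.721 m³.
Solute balance: dm/dt = 0 − Q_out C = −Q_out m/V(t).
dm/m = −Q_out dt/(V₀ + 1.9800 t); integrating gives ln(m/m₀) = −(Q_out/(Q_in−Q_out)) ln(V/V₀).
m = m₀ (V₀/V)^(Q_out/(Q_in−Q_out)) = 39.1 × (25.0/38.721)^(0.88889) = 26.502 mol.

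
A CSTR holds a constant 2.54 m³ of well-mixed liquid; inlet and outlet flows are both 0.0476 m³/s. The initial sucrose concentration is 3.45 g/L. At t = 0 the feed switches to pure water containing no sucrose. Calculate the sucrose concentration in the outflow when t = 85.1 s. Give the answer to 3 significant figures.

Unsteady species balance (constant V, well mixed): V dC/dt = Q(C_in − C).
Time constant τ = V/Q = 2.54/0.0476 = 53.361 s.
Solution: C(t) = C_in + (C₀ − C_in) e^(−t/τ).
C(85.1) = 0 + (3.45 − 0)·e^(−85.1/53.361) = 0 + (3.4500)·0.20295 = 0.70018 g/L.

0.700 g/L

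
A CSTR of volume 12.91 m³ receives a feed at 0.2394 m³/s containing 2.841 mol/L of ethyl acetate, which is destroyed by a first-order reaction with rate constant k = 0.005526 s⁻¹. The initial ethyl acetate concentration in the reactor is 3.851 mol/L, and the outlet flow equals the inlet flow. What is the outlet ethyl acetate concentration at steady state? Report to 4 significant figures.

2.189 mol/L

Accumulation = in − out − consumed: V dC/dt = Q C_in − Q C − k V C.
At steady state: 0 = Q C_in − (Q + kV) C_ss, so C_ss = Q C_in/(Q + kV).
C_ss = 0.2394·2.841/(0.2394 + 0.005526·12.91) = 0.680135/0.310741 = 2.18876 mol/L.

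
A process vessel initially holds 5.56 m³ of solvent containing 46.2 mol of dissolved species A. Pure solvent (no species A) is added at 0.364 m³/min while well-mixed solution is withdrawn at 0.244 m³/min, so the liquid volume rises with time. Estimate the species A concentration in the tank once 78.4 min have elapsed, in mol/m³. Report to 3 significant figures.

Total volume: dV/dt = Q_in − Q_out = 0.12000 m³/min, so V(t) = 5.56 + 0.12000 t and V(78.4) = 14.968 m³.
No species A enters, so dm/dt = −Q_out · (m/V).
Separate: dm/m = −Q_out dt/V(t) ⇒ ln(m/m₀) = −(Q_out/(Q_in−Q_out)) ln(V/V₀).
m = m₀ (V₀/V)^(Q_out/(Q_in−Q_out)) = 46.2 × (5.56/14.968)^(2.0333) = 6.1678 mol.
C = m/V = 6.1678/14.968 = 0.41206 mol/m³.

0.412 mol/m³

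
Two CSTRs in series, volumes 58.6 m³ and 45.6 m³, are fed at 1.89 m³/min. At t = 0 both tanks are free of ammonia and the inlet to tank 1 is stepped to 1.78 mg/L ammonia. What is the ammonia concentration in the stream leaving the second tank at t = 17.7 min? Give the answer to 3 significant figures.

0.244 mg/L

Each tank obeys Vᵢ dCᵢ/dt = Q(Cᵢ₋₁ − Cᵢ), so τᵢ = Vᵢ/Q.
τ₁ = 58.6/1.89 = 31.005 min; τ₂ = 45.6/1.89 = 24.127 min.
Solving the cascade with C₁(0)=C₂(0)=0 gives C₂(t) = C_in[1 − (τ₁ e^(−t/τ₁) − τ₂ e^(−t/τ₂))/(τ₁ − τ₂)].
At t = 17.7: e^(−t/τ₁) = 0.56503, e^(−t/τ₂) = 0.48017.
C₂ = 1.78·[1 − (31.005·0.56503 − 24.127·0.48017)/(6.8783)] = 1.78·0.13729 = 0.24437 mg/L.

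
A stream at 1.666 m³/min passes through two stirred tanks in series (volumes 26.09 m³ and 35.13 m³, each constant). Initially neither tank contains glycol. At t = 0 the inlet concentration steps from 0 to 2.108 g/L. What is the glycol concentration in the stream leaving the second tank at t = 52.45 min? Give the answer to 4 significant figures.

Time constants: τᵢ = Vᵢ/Q for each well-mixed tank.
τ₁ = 26.09/1.666 = 15.6603 min; τ₂ = 35.13/1.666 = 21.0864 min.
Solving the cascade with C₁(0)=C₂(0)=0 gives C₂(t) = C_in[1 − (τ₁ e^(−t/τ₁) − τ₂ e^(−t/τ₂))/(τ₁ − τ₂)].
At t = 52.45: e^(−t/τ₁) = 0.0351110, e^(−t/τ₂) = 0.0831274.
C₂ = 2.108·[1 − (15.6603·0.0351110 − 21.0864·0.0831274)/(-5.42617)] = 2.108·0.778294 = 1.64064 g/L.

1.641 g/L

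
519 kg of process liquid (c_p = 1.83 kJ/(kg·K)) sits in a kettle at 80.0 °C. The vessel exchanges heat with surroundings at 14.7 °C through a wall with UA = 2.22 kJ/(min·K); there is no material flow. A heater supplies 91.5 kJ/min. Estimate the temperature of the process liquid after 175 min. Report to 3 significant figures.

Energy balance: M c_p dT/dt = −UA(T − T_amb) + Q̇.
dT/dt = (T_ss − T)/τ with T_ss = T_amb + Q̇/UA = 14.7 + 91.5/2.22 = 55.916 °C, τ = M c_p/UA = 519·1.83/2.22 = 427.82 min.
This is linear first-order; T(t) = T_ss + (T₀ − T_ss) e^(−t/τ).
T(175) = 55.916 + (24.084)·0.66428 = 71.915 °C.

71.9 °C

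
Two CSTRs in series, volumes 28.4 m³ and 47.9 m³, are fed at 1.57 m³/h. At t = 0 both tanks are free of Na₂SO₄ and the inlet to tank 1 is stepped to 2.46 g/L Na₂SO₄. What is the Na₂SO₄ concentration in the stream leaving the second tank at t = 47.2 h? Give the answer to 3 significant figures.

1.44 g/L

Each tank obeys Vᵢ dCᵢ/dt = Q(Cᵢ₋₁ − Cᵢ), so τᵢ = Vᵢ/Q.
τ₁ = 28.4/1.57 = 18.089 h; τ₂ = 47.9/1.57 = 30.510 h.
Tank 1: C₁ = C_in(1 − e^(−t/τ₁)). Tank 2 (τ₁ ≠ τ₂): C₂ = C_in[1 − (τ₁ e^(−t/τ₁) − τ₂ e^(−t/τ₂))/(τ₁ − τ₂)].
At t = 47.2: e^(−t/τ₁) = 0.073586, e^(−t/τ₂) = 0.21287.
C₂ = 2.46·[1 − (18.089·0.073586 − 30.510·0.21287)/(-12.420)] = 2.46·0.58427 = 1.4373 g/L.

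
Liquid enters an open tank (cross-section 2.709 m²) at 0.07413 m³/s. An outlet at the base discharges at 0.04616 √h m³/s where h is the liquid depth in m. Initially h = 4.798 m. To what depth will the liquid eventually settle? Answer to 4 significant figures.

A dh/dt = Q_in − 0.04616 √h. Steady state requires inflow = outflow:
Q_in = 0.04616 √h_ss ⇒ √h_ss = 0.07413/0.04616 = 1.60594.
h_ss = 1.60594² = 2.57903 m. (Since h₀ = 4.798 m > h_ss, the level will fall toward this value.)

2.579 m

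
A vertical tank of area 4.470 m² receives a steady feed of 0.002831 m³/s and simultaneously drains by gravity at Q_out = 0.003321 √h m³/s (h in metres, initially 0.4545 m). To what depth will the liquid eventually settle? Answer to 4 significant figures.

Level balance: A dh/dt = 0.002831 − 0.003321 √h. Setting dh/dt = 0:
Q_in = 0.003321 √h_ss ⇒ √h_ss = 0.002831/0.003321 = 0.852454.
h_ss = 0.852454² = 0.726678 m. (Since h₀ = 0.4545 m < h_ss, the level will rise toward this value.)

0.7267 m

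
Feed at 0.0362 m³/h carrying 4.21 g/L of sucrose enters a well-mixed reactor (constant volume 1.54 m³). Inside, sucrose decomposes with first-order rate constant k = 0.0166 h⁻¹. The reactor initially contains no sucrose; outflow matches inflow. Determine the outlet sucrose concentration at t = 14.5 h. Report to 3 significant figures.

1.09 g/L

Accumulation = in − out − consumed: V dC/dt = Q C_in − Q C − k V C.
dC/dt = (Q/V) C_in − (Q/V + k) C; effective rate a = Q/V + k = 0.023506 + 0.0166 = 0.040106 h⁻¹.
C_ss = Q C_in/(Q + kV) = 2.4675 g/L; C(t) = C_ss + (C₀ − C_ss) e^(−a t).
C(14.5) = 2.4675 + (-2.4675)·e^(−0.040106·14.5) = 2.4675 + (-2.4675)·0.55903 = 1.0881 g/L.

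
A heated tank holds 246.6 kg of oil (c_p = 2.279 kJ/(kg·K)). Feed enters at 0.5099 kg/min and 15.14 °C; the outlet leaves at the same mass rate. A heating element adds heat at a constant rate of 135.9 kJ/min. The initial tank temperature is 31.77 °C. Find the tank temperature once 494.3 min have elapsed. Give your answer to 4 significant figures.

M c_p dT/dt = ṁ c_p (T_in − T) + Q̇.
τ = M/ṁ = 483.624 min; T_ss = T_in + Q̇/(ṁ c_p) = 15.14 + 135.9/(0.5099·2.279) = 132.087 °C.
Solution: T(t) = T_ss + (T₀ − T_ss) e^(−t/τ).
T(494.3) = 132.087 + (-100.317)·e^(−494.3/483.624) = 132.087 + (-100.317)·0.359848 = 95.9883 °C.

95.99 °C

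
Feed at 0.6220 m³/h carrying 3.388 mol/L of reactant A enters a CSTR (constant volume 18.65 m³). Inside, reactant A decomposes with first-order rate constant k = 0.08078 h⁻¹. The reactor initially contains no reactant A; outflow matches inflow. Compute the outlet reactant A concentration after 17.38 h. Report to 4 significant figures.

0.8538 mol/L

V dC/dt = Q(C_in − C) − k V C.
dC/dt = (Q/V) C_in − (Q/V + k) C; effective rate a = Q/V + k = 0.0333512 + 0.08078 = 0.114131 h⁻¹.
C_ss = Q C_in/(Q + kV) = 0.990035 mol/L; C(t) = C_ss + (C₀ − C_ss) e^(−a t).
C(17.38) = 0.990035 + (-0.990035)·e^(−0.114131·17.38) = 0.990035 + (-0.990035)·0.137573 = 0.853833 mol/L.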